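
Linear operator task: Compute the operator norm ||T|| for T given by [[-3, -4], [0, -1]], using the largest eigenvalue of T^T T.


A^T A = [[9, 12], [12, 17]]
trace(A^T A) = 26, det(A^T A) = 9
discriminant = 26^2 - 4*9 = 640
Largest eigenvalue of A^T A = (trace + sqrt(disc))/2 = 25.6491
||T|| = sqrt(25.6491) = 5.0645

5.0645


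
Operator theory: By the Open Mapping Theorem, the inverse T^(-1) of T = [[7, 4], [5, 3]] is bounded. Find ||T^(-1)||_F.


det(T) = 7*3 - 4*5 = 1
T^(-1) = (1/1) * [[3, -4], [-5, 7]] = [[3.0000, -4.0000], [-5.0000, 7.0000]]
||T^(-1)||_F^2 = 3.0000^2 + (-4.0000)^2 + (-5.0000)^2 + 7.0000^2 = 99.0000
||T^(-1)||_F = sqrt(99.0000) = 9.9499

9.9499


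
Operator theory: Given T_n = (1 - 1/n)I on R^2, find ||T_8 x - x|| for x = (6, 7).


T_8 x - x = (1 - 1/8)x - x = -x/8
||x|| = sqrt(85) = 9.2195
||T_8 x - x|| = ||x||/8 = 9.2195/8 = 1.1524

1.1524


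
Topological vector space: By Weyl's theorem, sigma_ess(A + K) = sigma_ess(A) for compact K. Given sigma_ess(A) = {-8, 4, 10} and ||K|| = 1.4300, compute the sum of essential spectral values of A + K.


By Weyl's theorem, the essential spectrum is invariant under compact perturbations.
sigma_ess(A + K) = sigma_ess(A) = {-8, 4, 10}
Sum = -8 + 4 + 10 = 6

6


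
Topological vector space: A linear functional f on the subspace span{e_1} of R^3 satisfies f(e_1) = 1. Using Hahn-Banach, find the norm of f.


The norm of f is given by ||f|| = sup_{||x||=1} |f(x)|.
On span{e_1}, ||e_1|| = 1, so ||f|| = |f(e_1)| / ||e_1||
= |1| / 1 = 1.0000

1.0000


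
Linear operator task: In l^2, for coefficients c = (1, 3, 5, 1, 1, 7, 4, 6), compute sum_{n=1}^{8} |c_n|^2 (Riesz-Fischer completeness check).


sum |c_n|^2 = 1^2 + 3^2 + 5^2 + 1^2 + 1^2 + 7^2 + 4^2 + 6^2
= 1 + 9 + 25 + 1 + 1 + 49 + 16 + 36
= 138

138


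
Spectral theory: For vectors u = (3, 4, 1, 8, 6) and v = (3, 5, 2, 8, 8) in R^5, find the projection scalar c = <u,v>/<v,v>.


Computing <u,v> = 3*3 + 4*5 + 1*2 + 8*8 + 6*8 = 143
Computing <v,v> = 3^2 + 5^2 + 2^2 + 8^2 + 8^2 = 166
Projection coefficient = 143/166 = 0.8614

0.8614


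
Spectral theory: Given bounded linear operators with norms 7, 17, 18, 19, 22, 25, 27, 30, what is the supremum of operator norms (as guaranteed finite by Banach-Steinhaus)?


By the Uniform Boundedness Principle, the supremum of norms is finite.
sup_k ||T_k|| = max(7, 17, 18, 19, 22, 25, 27, 30) = 30

30


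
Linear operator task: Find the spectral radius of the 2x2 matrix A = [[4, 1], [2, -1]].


For a 2x2 matrix, eigenvalues satisfy lambda^2 - (trace)*lambda + det = 0
trace = 4 + -1 = 3
det = 4*-1 - 1*2 = -6
discriminant = 3^2 - 4*(-6) = 33
spectral radius = max |eigenvalue| = 4.3723

4.3723


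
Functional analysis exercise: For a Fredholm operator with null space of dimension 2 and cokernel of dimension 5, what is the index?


The Fredholm index is defined as ind(T) = dim(ker T) - dim(coker T)
= 2 - 5
= -3

-3


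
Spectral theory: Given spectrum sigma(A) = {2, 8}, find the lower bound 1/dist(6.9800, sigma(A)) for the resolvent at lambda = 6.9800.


dist(6.9800, {2, 8}) = min(|6.9800 - 2|, |6.9800 - 8|)
= min(4.9800, 1.0200) = 1.0200
Resolvent bound = 1/1.0200 = 0.9804

0.9804


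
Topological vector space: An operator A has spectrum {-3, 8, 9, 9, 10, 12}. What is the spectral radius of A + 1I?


Spectrum of A + 1I = {-2, 9, 10, 10, 11, 13}
Spectral radius = max |lambda| over the shifted spectrum
= max(2, 9, 10, 10, 11, 13) = 13

13


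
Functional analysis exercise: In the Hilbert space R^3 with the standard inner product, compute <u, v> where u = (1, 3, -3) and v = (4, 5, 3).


Computing the standard inner product <u, v> = sum u_i * v_i
= 1*4 + 3*5 + -3*3
= 4 + 15 + -9
= 10

10


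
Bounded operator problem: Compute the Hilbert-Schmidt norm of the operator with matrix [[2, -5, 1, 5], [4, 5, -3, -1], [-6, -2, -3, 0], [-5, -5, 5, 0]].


The Hilbert-Schmidt norm is sqrt(sum of squares of all entries).
Sum of squares = 2^2 + (-5)^2 + 1^2 + 5^2 + 4^2 + 5^2 + (-3)^2 + (-1)^2 + (-6)^2 + (-2)^2 + (-3)^2 + 0^2 + (-5)^2 + (-5)^2 + 5^2 + 0^2
= 4 + 25 + 1 + 25 + 16 + 25 + 9 + 1 + 36 + 4 + 9 + 0 + 25 + 25 + 25 + 0 = 230
||T||_HS = sqrt(230) = 15.1658

15.1658


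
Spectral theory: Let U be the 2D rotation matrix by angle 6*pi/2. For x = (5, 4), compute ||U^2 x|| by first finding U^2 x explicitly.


U is a rotation by theta = 6*pi/2
U^2 = rotation by 2*theta = 12*pi/2 = 0*pi/2 (mod 2*pi)
cos(0*pi/2) = 1.0000, sin(0*pi/2) = 0.0000
U^2 x = (1.0000 * 5 - 0.0000 * 4, 0.0000 * 5 + 1.0000 * 4)
= (5.0000, 4.0000)
||U^2 x|| = sqrt(5.0000^2 + 4.0000^2) = sqrt(41.0000) = 6.4031

6.4031


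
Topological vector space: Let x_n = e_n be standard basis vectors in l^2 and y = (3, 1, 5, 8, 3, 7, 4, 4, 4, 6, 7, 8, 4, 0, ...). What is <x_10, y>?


x_10 = e_10 is the standard basis vector with 1 in position 10.
<x_10, y> = y_10 = 6
As n -> infinity, <x_n, y> -> 0, confirming weak convergence of (x_n) to 0.

6


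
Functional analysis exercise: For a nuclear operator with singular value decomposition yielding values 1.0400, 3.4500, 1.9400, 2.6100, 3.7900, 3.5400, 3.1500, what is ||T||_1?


The nuclear norm is the sum of all singular values.
||T||_1 = 1.0400 + 3.4500 + 1.9400 + 2.6100 + 3.7900 + 3.5400 + 3.1500
= 19.5200

19.5200


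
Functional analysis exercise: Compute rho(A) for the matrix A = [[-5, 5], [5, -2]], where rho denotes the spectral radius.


For a 2x2 matrix, eigenvalues satisfy lambda^2 - (trace)*lambda + det = 0
trace = -5 + -2 = -7
det = -5*-2 - 5*5 = -15
discriminant = (-7)^2 - 4*(-15) = 109
spectral radius = max |eigenvalue| = 8.7202

8.7202


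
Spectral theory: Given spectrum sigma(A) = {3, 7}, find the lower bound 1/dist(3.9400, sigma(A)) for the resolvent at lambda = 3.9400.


dist(3.9400, {3, 7}) = min(|3.9400 - 3|, |3.9400 - 7|)
= min(0.9400, 3.0600) = 0.9400
Resolvent bound = 1/0.9400 = 1.0638

1.0638


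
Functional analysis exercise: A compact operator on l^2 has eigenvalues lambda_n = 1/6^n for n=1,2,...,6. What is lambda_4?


The eigenvalue formula gives lambda_4 = 1/6^4
= 1/1296
= 7.7160e-04

7.7160e-04


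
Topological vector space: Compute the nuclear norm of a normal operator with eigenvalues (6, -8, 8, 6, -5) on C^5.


For a normal operator, singular values equal |eigenvalues|.
Trace norm = sum |lambda_i| = 6 + 8 + 8 + 6 + 5
= 33

33


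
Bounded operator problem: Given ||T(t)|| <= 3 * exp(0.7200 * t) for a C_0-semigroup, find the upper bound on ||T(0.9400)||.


||T(0.9400)|| <= 3 * exp(0.7200 * 0.9400)
= 3 * exp(0.6768)
= 3 * 1.9676
= 5.9027

5.9027


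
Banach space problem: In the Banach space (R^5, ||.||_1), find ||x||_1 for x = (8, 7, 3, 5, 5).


The l^1 norm equals the sum of absolute values of all components.
||x||_1 = 8 + 7 + 3 + 5 + 5
= 28

28.0000


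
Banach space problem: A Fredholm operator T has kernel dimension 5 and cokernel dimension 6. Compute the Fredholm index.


The Fredholm index is defined as ind(T) = dim(ker T) - dim(coker T)
= 5 - 6
= -1

-1


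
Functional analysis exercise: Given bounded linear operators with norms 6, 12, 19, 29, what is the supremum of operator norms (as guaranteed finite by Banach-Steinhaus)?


By the Uniform Boundedness Principle, the supremum of norms is finite.
sup_k ||T_k|| = max(6, 12, 19, 29) = 29

29


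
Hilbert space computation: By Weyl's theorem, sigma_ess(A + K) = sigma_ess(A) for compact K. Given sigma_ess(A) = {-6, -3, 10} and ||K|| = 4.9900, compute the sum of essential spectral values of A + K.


By Weyl's theorem, the essential spectrum is invariant under compact perturbations.
sigma_ess(A + K) = sigma_ess(A) = {-6, -3, 10}
Sum = -6 + -3 + 10 = 1

1


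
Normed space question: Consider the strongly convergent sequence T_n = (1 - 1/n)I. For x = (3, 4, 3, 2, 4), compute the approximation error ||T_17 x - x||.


T_17 x - x = (1 - 1/17)x - x = -x/17
||x|| = sqrt(54) = 7.3485
||T_17 x - x|| = ||x||/17 = 7.3485/17 = 0.4323

0.4323


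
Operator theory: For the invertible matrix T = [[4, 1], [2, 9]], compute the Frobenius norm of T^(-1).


det(T) = 4*9 - 1*2 = 34
T^(-1) = (1/34) * [[9, -1], [-2, 4]] = [[0.2647, -0.0294], [-0.0588, 0.1176]]
||T^(-1)||_F^2 = 0.2647^2 + (-0.0294)^2 + (-0.0588)^2 + 0.1176^2 = 0.0882
||T^(-1)||_F = sqrt(0.0882) = 0.2970

0.2970


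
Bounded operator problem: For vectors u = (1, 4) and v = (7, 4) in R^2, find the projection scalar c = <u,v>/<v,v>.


Computing <u,v> = 1*7 + 4*4 = 23
Computing <v,v> = 7^2 + 4^2 = 65
Projection coefficient = 23/65 = 0.3538

0.3538


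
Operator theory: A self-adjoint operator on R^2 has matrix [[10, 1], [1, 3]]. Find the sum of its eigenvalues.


For a self-adjoint (symmetric) matrix, the eigenvalues are real.
The sum of eigenvalues equals the trace of the matrix.
trace = 10 + 3 = 13

13


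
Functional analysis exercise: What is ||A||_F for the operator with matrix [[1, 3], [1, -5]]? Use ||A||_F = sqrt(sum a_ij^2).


||A||_F^2 = sum a_ij^2
= 1^2 + 3^2 + 1^2 + (-5)^2
= 1 + 9 + 1 + 25 = 36
||A||_F = sqrt(36) = 6.0000

6.0000


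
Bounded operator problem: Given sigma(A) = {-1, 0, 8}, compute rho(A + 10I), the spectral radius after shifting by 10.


Spectrum of A + 10I = {9, 10, 18}
Spectral radius = max |lambda| over the shifted spectrum
= max(9, 10, 18) = 18

18


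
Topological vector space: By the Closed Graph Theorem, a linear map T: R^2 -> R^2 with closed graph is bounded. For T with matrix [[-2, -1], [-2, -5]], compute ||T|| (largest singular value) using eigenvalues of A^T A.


A^T A = [[8, 12], [12, 26]]
trace(A^T A) = 34, det(A^T A) = 64
discriminant = 34^2 - 4*64 = 900
Largest eigenvalue of A^T A = (trace + sqrt(disc))/2 = 32.0000
||T|| = sqrt(32.0000) = 5.6569

5.6569


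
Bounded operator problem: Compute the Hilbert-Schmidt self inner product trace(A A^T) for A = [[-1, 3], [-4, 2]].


trace(A * A^T) = sum of squares of all entries
= (-1)^2 + 3^2 + (-4)^2 + 2^2
= 1 + 9 + 16 + 4
= 30

30


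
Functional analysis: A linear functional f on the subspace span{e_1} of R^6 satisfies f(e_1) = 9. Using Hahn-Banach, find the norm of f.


The norm of f is given by ||f|| = sup_{||x||=1} |f(x)|.
On span{e_1}, ||e_1|| = 1, so ||f|| = |f(e_1)| / ||e_1||
= |9| / 1 = 9.0000

9.0000


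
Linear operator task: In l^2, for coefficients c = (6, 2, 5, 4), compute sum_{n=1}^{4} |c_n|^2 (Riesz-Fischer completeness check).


sum |c_n|^2 = 6^2 + 2^2 + 5^2 + 4^2
= 36 + 4 + 25 + 16
= 81

81


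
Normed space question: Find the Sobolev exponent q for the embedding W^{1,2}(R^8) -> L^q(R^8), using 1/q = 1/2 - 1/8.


Using the Sobolev embedding formula: 1/q = 1/p - k/n
1/q = 1/2 - 1/8 = 3/8
q = 1/(3/8) = 8/3 = 2.6667

2.6667


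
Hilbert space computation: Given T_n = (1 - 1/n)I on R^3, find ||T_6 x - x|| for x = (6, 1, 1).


T_6 x - x = (1 - 1/6)x - x = -x/6
||x|| = sqrt(38) = 6.1644
||T_6 x - x|| = ||x||/6 = 6.1644/6 = 1.0274

1.0274


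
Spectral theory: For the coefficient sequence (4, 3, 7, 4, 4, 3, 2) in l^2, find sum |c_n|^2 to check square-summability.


sum |c_n|^2 = 4^2 + 3^2 + 7^2 + 4^2 + 4^2 + 3^2 + 2^2
= 16 + 9 + 49 + 16 + 16 + 9 + 4
= 119

119


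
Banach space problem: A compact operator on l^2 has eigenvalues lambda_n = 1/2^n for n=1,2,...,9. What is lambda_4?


The eigenvalue formula gives lambda_4 = 1/2^4
= 1/16
= 0.0625

0.0625


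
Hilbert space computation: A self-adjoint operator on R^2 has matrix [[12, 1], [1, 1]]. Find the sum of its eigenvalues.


For a self-adjoint (symmetric) matrix, the eigenvalues are real.
The sum of eigenvalues equals the trace of the matrix.
trace = 12 + 1 = 13

13


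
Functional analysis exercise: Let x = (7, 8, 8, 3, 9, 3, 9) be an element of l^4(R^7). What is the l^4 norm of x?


The l^4 norm = (sum |x_i|^4)^(1/4)
Sum of 4th powers = 2401 + 4096 + 4096 + 81 + 6561 + 81 + 6561 = 23877
||x||_4 = (23877)^(1/4) = 12.4307

12.4307


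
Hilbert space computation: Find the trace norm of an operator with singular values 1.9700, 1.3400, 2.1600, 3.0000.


The nuclear norm is the sum of all singular values.
||T||_1 = 1.9700 + 1.3400 + 2.1600 + 3.0000
= 8.4700

8.4700


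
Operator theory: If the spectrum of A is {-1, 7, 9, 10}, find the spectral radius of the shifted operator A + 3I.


Spectrum of A + 3I = {2, 10, 12, 13}
Spectral radius = max |lambda| over the shifted spectrum
= max(2, 10, 12, 13) = 13

13


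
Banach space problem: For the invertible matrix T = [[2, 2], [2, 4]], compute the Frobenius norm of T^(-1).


det(T) = 2*4 - 2*2 = 4
T^(-1) = (1/4) * [[4, -2], [-2, 2]] = [[1.0000, -0.5000], [-0.5000, 0.5000]]
||T^(-1)||_F^2 = 1.0000^2 + (-0.5000)^2 + (-0.5000)^2 + 0.5000^2 = 1.7500
||T^(-1)||_F = sqrt(1.7500) = 1.3229

1.3229


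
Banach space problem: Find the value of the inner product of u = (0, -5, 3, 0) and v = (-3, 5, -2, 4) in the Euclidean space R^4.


Computing the standard inner product <u, v> = sum u_i * v_i
= 0*-3 + -5*5 + 3*-2 + 0*4
= 0 + -25 + -6 + 0
= -31

-31


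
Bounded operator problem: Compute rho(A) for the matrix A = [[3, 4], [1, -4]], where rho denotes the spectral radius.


For a 2x2 matrix, eigenvalues satisfy lambda^2 - (trace)*lambda + det = 0
trace = 3 + -4 = -1
det = 3*-4 - 4*1 = -16
discriminant = (-1)^2 - 4*(-16) = 65
spectral radius = max |eigenvalue| = 4.5311

4.5311


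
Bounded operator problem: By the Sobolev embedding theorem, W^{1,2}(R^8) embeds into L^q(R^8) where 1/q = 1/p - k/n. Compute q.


Using the Sobolev embedding formula: 1/q = 1/p - k/n
1/q = 1/2 - 1/8 = 3/8
q = 1/(3/8) = 8/3 = 2.6667

2.6667


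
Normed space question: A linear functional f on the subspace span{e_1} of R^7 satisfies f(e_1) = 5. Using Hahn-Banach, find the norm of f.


The norm of f is given by ||f|| = sup_{||x||=1} |f(x)|.
On span{e_1}, ||e_1|| = 1, so ||f|| = |f(e_1)| / ||e_1||
= |5| / 1 = 5.0000

5.0000


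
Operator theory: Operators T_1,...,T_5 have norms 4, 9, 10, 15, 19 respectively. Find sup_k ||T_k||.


By the Uniform Boundedness Principle, the supremum of norms is finite.
sup_k ||T_k|| = max(4, 9, 10, 15, 19) = 19

19


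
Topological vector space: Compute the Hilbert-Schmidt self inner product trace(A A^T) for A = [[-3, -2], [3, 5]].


trace(A * A^T) = sum of squares of all entries
= (-3)^2 + (-2)^2 + 3^2 + 5^2
= 9 + 4 + 9 + 25
= 47

47


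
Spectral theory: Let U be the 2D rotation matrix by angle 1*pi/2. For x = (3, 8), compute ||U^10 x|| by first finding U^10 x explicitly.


U is a rotation by theta = 1*pi/2
U^10 = rotation by 10*theta = 10*pi/2 = 2*pi/2 (mod 2*pi)
cos(2*pi/2) = -1.0000, sin(2*pi/2) = 0.0000
U^10 x = (-1.0000 * 3 - 0.0000 * 8, 0.0000 * 3 + -1.0000 * 8)
= (-3.0000, -8.0000)
||U^10 x|| = sqrt((-3.0000)^2 + (-8.0000)^2) = sqrt(73.0000) = 8.5440

8.5440


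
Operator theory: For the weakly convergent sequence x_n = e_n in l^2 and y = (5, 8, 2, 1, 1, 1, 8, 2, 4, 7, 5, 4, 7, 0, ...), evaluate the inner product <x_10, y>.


x_10 = e_10 is the standard basis vector with 1 in position 10.
<x_10, y> = y_10 = 7
As n -> infinity, <x_n, y> -> 0, confirming weak convergence of (x_n) to 0.

7


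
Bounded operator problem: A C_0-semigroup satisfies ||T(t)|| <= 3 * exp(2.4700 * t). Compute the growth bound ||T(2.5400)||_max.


||T(2.5400)|| <= 3 * exp(2.4700 * 2.5400)
= 3 * exp(6.2738)
= 3 * 530.4894
= 1591.4682

1591.4682


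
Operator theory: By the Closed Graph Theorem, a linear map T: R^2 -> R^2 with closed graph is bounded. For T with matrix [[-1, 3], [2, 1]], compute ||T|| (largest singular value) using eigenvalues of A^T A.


A^T A = [[5, -1], [-1, 10]]
trace(A^T A) = 15, det(A^T A) = 49
discriminant = 15^2 - 4*49 = 29
Largest eigenvalue of A^T A = (trace + sqrt(disc))/2 = 10.1926
||T|| = sqrt(10.1926) = 3.1926

3.1926


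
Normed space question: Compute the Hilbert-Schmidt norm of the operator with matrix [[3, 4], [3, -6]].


The Hilbert-Schmidt norm is sqrt(sum of squares of all entries).
Sum of squares = 3^2 + 4^2 + 3^2 + (-6)^2
= 9 + 16 + 9 + 36 = 70
||T||_HS = sqrt(70) = 8.3666

8.3666


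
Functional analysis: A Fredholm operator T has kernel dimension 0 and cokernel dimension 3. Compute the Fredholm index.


The Fredholm index is defined as ind(T) = dim(ker T) - dim(coker T)
= 0 - 3
= -3

-3


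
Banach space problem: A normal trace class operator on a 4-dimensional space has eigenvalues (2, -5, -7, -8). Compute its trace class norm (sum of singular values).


For a normal operator, singular values equal |eigenvalues|.
Trace norm = sum |lambda_i| = 2 + 5 + 7 + 8
= 22

22


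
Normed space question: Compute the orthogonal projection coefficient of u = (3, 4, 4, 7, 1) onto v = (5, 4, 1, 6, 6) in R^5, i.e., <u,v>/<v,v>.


Computing <u,v> = 3*5 + 4*4 + 4*1 + 7*6 + 1*6 = 83
Computing <v,v> = 5^2 + 4^2 + 1^2 + 6^2 + 6^2 = 114
Projection coefficient = 83/114 = 0.7281

0.7281


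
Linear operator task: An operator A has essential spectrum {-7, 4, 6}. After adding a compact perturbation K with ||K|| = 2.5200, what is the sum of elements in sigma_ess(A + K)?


By Weyl's theorem, the essential spectrum is invariant under compact perturbations.
sigma_ess(A + K) = sigma_ess(A) = {-7, 4, 6}
Sum = -7 + 4 + 6 = 3

3


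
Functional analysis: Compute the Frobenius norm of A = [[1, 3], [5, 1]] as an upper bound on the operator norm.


||A||_F^2 = sum a_ij^2
= 1^2 + 3^2 + 5^2 + 1^2
= 1 + 9 + 25 + 1 = 36
||A||_F = sqrt(36) = 6.0000

6.0000


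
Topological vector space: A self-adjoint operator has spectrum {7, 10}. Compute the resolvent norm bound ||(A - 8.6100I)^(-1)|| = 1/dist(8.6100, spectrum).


dist(8.6100, {7, 10}) = min(|8.6100 - 7|, |8.6100 - 10|)
= min(1.6100, 1.3900) = 1.3900
Resolvent bound = 1/1.3900 = 0.7194

0.7194


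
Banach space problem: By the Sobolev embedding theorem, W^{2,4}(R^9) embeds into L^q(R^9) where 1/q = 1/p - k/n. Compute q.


Using the Sobolev embedding formula: 1/q = 1/p - k/n
1/q = 1/4 - 2/9 = 1/36
q = 1/(1/36) = 36

36.0000


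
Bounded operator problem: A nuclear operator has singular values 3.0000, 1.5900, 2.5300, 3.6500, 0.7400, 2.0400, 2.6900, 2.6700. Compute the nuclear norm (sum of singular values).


The nuclear norm is the sum of all singular values.
||T||_1 = 3.0000 + 1.5900 + 2.5300 + 3.6500 + 0.7400 + 2.0400 + 2.6900 + 2.6700
= 18.9100

18.9100


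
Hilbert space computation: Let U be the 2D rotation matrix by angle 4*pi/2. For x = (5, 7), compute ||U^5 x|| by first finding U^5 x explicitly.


U is a rotation by theta = 4*pi/2
U^5 = rotation by 5*theta = 20*pi/2 = 0*pi/2 (mod 2*pi)
cos(0*pi/2) = 1.0000, sin(0*pi/2) = 0.0000
U^5 x = (1.0000 * 5 - 0.0000 * 7, 0.0000 * 5 + 1.0000 * 7)
= (5.0000, 7.0000)
||U^5 x|| = sqrt(5.0000^2 + 7.0000^2) = sqrt(74.0000) = 8.6023

8.6023


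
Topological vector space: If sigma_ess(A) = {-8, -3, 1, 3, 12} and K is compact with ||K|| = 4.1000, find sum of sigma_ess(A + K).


By Weyl's theorem, the essential spectrum is invariant under compact perturbations.
sigma_ess(A + K) = sigma_ess(A) = {-8, -3, 1, 3, 12}
Sum = -8 + -3 + 1 + 3 + 12 = 5

5


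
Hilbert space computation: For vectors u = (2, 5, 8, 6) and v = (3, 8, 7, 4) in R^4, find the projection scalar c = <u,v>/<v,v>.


Computing <u,v> = 2*3 + 5*8 + 8*7 + 6*4 = 126
Computing <v,v> = 3^2 + 8^2 + 7^2 + 4^2 = 138
Projection coefficient = 126/138 = 0.9130

0.9130


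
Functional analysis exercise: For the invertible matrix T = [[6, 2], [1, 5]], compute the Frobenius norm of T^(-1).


det(T) = 6*5 - 2*1 = 28
T^(-1) = (1/28) * [[5, -2], [-1, 6]] = [[0.1786, -0.0714], [-0.0357, 0.2143]]
||T^(-1)||_F^2 = 0.1786^2 + (-0.0714)^2 + (-0.0357)^2 + 0.2143^2 = 0.0842
||T^(-1)||_F = sqrt(0.0842) = 0.2901

0.2901


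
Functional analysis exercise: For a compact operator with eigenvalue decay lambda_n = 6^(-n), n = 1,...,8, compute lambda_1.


The eigenvalue formula gives lambda_1 = 1/6^1
= 1/6
= 0.1667

0.1667


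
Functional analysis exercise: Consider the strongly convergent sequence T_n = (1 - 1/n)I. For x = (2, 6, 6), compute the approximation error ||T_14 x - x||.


T_14 x - x = (1 - 1/14)x - x = -x/14
||x|| = sqrt(76) = 8.7178
||T_14 x - x|| = ||x||/14 = 8.7178/14 = 0.6227

0.6227


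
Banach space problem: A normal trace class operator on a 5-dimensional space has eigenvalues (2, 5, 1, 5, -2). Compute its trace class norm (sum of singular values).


For a normal operator, singular values equal |eigenvalues|.
Trace norm = sum |lambda_i| = 2 + 5 + 1 + 5 + 2
= 15

15


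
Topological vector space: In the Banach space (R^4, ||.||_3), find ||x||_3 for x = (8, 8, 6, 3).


The l^3 norm = (sum |x_i|^3)^(1/3)
Sum of 3th powers = 512 + 512 + 216 + 27 = 1267
||x||_3 = (1267)^(1/3) = 10.8208

10.8208


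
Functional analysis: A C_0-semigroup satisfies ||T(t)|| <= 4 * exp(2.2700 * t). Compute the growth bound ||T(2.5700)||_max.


||T(2.5700)|| <= 4 * exp(2.2700 * 2.5700)
= 4 * exp(5.8339)
= 4 * 341.6887
= 1366.7547

1366.7547


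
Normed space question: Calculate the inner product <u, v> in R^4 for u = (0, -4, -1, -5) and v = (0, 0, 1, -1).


Computing the standard inner product <u, v> = sum u_i * v_i
= 0*0 + -4*0 + -1*1 + -5*-1
= 0 + 0 + -1 + 5
= 4

4


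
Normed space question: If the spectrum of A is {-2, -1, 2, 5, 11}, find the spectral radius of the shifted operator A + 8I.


Spectrum of A + 8I = {6, 7, 10, 13, 19}
Spectral radius = max |lambda| over the shifted spectrum
= max(6, 7, 10, 13, 19) = 19

19


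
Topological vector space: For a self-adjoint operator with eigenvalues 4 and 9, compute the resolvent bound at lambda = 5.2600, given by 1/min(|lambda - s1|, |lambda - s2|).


dist(5.2600, {4, 9}) = min(|5.2600 - 4|, |5.2600 - 9|)
= min(1.2600, 3.7400) = 1.2600
Resolvent bound = 1/1.2600 = 0.7937

0.7937


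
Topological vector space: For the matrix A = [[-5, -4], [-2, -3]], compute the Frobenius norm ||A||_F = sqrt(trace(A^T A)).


||A||_F^2 = sum a_ij^2
= (-5)^2 + (-4)^2 + (-2)^2 + (-3)^2
= 25 + 16 + 4 + 9 = 54
||A||_F = sqrt(54) = 7.3485

7.3485


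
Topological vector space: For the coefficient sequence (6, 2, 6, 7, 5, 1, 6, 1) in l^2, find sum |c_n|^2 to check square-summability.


sum |c_n|^2 = 6^2 + 2^2 + 6^2 + 7^2 + 5^2 + 1^2 + 6^2 + 1^2
= 36 + 4 + 36 + 49 + 25 + 1 + 36 + 1
= 188

188


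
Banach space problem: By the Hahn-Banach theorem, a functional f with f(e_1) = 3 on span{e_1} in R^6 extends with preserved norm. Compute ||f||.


The norm of f is given by ||f|| = sup_{||x||=1} |f(x)|.
On span{e_1}, ||e_1|| = 1, so ||f|| = |f(e_1)| / ||e_1||
= |3| / 1 = 3.0000

3.0000


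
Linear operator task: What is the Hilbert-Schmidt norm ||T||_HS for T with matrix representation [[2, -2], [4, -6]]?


The Hilbert-Schmidt norm is sqrt(sum of squares of all entries).
Sum of squares = 2^2 + (-2)^2 + 4^2 + (-6)^2
= 4 + 4 + 16 + 36 = 60
||T||_HS = sqrt(60) = 7.7460

7.7460


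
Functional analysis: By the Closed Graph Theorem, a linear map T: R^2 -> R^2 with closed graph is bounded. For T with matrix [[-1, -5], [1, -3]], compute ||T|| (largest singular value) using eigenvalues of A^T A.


A^T A = [[2, 2], [2, 34]]
trace(A^T A) = 36, det(A^T A) = 64
discriminant = 36^2 - 4*64 = 1040
Largest eigenvalue of A^T A = (trace + sqrt(disc))/2 = 34.1245
||T|| = sqrt(34.1245) = 5.8416

5.8416


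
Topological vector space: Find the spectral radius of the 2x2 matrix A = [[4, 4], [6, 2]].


For a 2x2 matrix, eigenvalues satisfy lambda^2 - (trace)*lambda + det = 0
trace = 4 + 2 = 6
det = 4*2 - 4*6 = -16
discriminant = 6^2 - 4*(-16) = 100
spectral radius = max |eigenvalue| = 8.0000

8.0000


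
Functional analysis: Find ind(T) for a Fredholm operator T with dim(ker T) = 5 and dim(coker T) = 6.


The Fredholm index is defined as ind(T) = dim(ker T) - dim(coker T)
= 5 - 6
= -1

-1


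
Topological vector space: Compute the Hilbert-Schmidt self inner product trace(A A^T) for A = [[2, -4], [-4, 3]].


trace(A * A^T) = sum of squares of all entries
= 2^2 + (-4)^2 + (-4)^2 + 3^2
= 4 + 16 + 16 + 9
= 45

45


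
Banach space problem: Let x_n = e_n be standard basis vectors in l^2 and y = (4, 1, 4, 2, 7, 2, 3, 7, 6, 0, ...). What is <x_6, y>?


x_6 = e_6 is the standard basis vector with 1 in position 6.
<x_6, y> = y_6 = 2
As n -> infinity, <x_n, y> -> 0, confirming weak convergence of (x_n) to 0.

2


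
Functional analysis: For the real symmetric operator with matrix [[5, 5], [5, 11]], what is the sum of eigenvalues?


For a self-adjoint (symmetric) matrix, the eigenvalues are real.
The sum of eigenvalues equals the trace of the matrix.
trace = 5 + 11 = 16

16


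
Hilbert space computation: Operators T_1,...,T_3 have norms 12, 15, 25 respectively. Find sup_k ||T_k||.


By the Uniform Boundedness Principle, the supremum of norms is finite.
sup_k ||T_k|| = max(12, 15, 25) = 25

25


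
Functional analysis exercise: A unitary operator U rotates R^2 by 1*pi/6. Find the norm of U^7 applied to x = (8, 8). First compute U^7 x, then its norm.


U is a rotation by theta = 1*pi/6
U^7 = rotation by 7*theta = 7*pi/6
cos(7*pi/6) = -0.8660, sin(7*pi/6) = -0.5000
U^7 x = (-0.8660 * 8 - -0.5000 * 8, -0.5000 * 8 + -0.8660 * 8)
= (-2.9282, -10.9282)
||U^7 x|| = sqrt((-2.9282)^2 + (-10.9282)^2) = sqrt(128.0000) = 11.3137

11.3137


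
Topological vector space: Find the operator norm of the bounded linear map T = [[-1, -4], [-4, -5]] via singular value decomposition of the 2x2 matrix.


A^T A = [[17, 24], [24, 41]]
trace(A^T A) = 58, det(A^T A) = 121
discriminant = 58^2 - 4*121 = 2880
Largest eigenvalue of A^T A = (trace + sqrt(disc))/2 = 55.8328
||T|| = sqrt(55.8328) = 7.4721

7.4721


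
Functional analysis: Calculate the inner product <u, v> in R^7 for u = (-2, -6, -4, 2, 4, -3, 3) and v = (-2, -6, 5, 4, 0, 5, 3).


Computing the standard inner product <u, v> = sum u_i * v_i
= -2*-2 + -6*-6 + -4*5 + 2*4 + 4*0 + -3*5 + 3*3
= 4 + 36 + -20 + 8 + 0 + -15 + 9
= 22

22


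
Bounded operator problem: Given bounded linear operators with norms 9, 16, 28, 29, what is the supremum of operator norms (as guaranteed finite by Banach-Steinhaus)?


By the Uniform Boundedness Principle, the supremum of norms is finite.
sup_k ||T_k|| = max(9, 16, 28, 29) = 29

29


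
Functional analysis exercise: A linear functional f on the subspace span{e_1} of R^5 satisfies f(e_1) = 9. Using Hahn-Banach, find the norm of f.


The norm of f is given by ||f|| = sup_{||x||=1} |f(x)|.
On span{e_1}, ||e_1|| = 1, so ||f|| = |f(e_1)| / ||e_1||
= |9| / 1 = 9.0000

9.0000


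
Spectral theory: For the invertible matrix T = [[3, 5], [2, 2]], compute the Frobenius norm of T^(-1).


det(T) = 3*2 - 5*2 = -4
T^(-1) = (1/-4) * [[2, -5], [-2, 3]] = [[-0.5000, 1.2500], [0.5000, -0.7500]]
||T^(-1)||_F^2 = (-0.5000)^2 + 1.2500^2 + 0.5000^2 + (-0.7500)^2 = 2.6250
||T^(-1)||_F = sqrt(2.6250) = 1.6202

1.6202


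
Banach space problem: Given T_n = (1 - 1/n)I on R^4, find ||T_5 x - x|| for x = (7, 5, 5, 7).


T_5 x - x = (1 - 1/5)x - x = -x/5
||x|| = sqrt(148) = 12.1655
||T_5 x - x|| = ||x||/5 = 12.1655/5 = 2.4331

2.4331


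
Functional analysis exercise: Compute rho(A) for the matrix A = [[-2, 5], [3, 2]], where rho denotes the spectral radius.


For a 2x2 matrix, eigenvalues satisfy lambda^2 - (trace)*lambda + det = 0
trace = -2 + 2 = 0
det = -2*2 - 5*3 = -19
discriminant = 0^2 - 4*(-19) = 76
spectral radius = max |eigenvalue| = 4.3589

4.3589


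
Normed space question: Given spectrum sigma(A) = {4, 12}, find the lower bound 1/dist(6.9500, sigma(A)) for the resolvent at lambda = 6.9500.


dist(6.9500, {4, 12}) = min(|6.9500 - 4|, |6.9500 - 12|)
= min(2.9500, 5.0500) = 2.9500
Resolvent bound = 1/2.9500 = 0.3390

0.3390


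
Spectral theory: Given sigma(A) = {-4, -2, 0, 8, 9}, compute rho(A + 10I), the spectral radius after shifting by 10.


Spectrum of A + 10I = {6, 8, 10, 18, 19}
Spectral radius = max |lambda| over the shifted spectrum
= max(6, 8, 10, 18, 19) = 19

19


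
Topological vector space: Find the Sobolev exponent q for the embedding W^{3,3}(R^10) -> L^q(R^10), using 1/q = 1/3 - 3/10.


Using the Sobolev embedding formula: 1/q = 1/p - k/n
1/q = 1/3 - 3/10 = 1/30
q = 1/(1/30) = 30

30.0000


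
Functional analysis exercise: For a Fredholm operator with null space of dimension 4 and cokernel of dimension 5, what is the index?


The Fredholm index is defined as ind(T) = dim(ker T) - dim(coker T)
= 4 - 5
= -1

-1


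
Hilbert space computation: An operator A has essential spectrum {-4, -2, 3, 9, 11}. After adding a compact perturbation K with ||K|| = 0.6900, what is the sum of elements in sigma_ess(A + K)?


By Weyl's theorem, the essential spectrum is invariant under compact perturbations.
sigma_ess(A + K) = sigma_ess(A) = {-4, -2, 3, 9, 11}
Sum = -4 + -2 + 3 + 9 + 11 = 17

17


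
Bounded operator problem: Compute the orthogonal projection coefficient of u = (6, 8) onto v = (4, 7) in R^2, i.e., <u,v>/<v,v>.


Computing <u,v> = 6*4 + 8*7 = 80
Computing <v,v> = 4^2 + 7^2 = 65
Projection coefficient = 80/65 = 1.2308

1.2308


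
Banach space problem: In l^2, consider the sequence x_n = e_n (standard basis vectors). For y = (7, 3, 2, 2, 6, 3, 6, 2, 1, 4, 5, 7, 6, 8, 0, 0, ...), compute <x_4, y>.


x_4 = e_4 is the standard basis vector with 1 in position 4.
<x_4, y> = y_4 = 2
As n -> infinity, <x_n, y> -> 0, confirming weak convergence of (x_n) to 0.

2


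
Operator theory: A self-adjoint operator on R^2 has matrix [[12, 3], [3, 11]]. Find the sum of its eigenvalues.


For a self-adjoint (symmetric) matrix, the eigenvalues are real.
The sum of eigenvalues equals the trace of the matrix.
trace = 12 + 11 = 23

23


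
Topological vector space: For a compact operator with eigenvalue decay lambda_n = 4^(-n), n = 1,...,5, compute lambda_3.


The eigenvalue formula gives lambda_3 = 1/4^3
= 1/64
= 0.0156

0.0156


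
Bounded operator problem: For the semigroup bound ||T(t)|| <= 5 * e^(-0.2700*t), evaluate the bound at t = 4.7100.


||T(4.7100)|| <= 5 * exp(-0.2700 * 4.7100)
= 5 * exp(-1.2717)
= 5 * 0.2804
= 1.4018

1.4018


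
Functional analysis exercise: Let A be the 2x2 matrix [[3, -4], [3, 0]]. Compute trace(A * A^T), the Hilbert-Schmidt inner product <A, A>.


trace(A * A^T) = sum of squares of all entries
= 3^2 + (-4)^2 + 3^2 + 0^2
= 9 + 16 + 9 + 0
= 34

34


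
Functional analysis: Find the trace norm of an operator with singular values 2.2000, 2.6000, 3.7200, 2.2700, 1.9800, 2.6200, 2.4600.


The nuclear norm is the sum of all singular values.
||T||_1 = 2.2000 + 2.6000 + 3.7200 + 2.2700 + 1.9800 + 2.6200 + 2.4600
= 17.8500

17.8500


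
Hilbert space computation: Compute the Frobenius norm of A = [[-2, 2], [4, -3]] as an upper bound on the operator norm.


||A||_F^2 = sum a_ij^2
= (-2)^2 + 2^2 + 4^2 + (-3)^2
= 4 + 4 + 16 + 9 = 33
||A||_F = sqrt(33) = 5.7446

5.7446


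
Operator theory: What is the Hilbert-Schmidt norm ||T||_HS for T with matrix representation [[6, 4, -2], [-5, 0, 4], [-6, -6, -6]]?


The Hilbert-Schmidt norm is sqrt(sum of squares of all entries).
Sum of squares = 6^2 + 4^2 + (-2)^2 + (-5)^2 + 0^2 + 4^2 + (-6)^2 + (-6)^2 + (-6)^2
= 36 + 16 + 4 + 25 + 0 + 16 + 36 + 36 + 36 = 205
||T||_HS = sqrt(205) = 14.3178

14.3178


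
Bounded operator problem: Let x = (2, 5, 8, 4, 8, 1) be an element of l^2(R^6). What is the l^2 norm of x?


The l^2 norm = (sum |x_i|^2)^(1/2)
Sum of 2th powers = 4 + 25 + 64 + 16 + 64 + 1 = 174
||x||_2 = (174)^(1/2) = 13.1909

13.1909


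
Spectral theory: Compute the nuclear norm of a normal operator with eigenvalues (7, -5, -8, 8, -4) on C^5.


For a normal operator, singular values equal |eigenvalues|.
Trace norm = sum |lambda_i| = 7 + 5 + 8 + 8 + 4
= 32

32


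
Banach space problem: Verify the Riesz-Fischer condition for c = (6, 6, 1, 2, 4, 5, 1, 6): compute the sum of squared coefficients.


sum |c_n|^2 = 6^2 + 6^2 + 1^2 + 2^2 + 4^2 + 5^2 + 1^2 + 6^2
= 36 + 36 + 1 + 4 + 16 + 25 + 1 + 36
= 155

155


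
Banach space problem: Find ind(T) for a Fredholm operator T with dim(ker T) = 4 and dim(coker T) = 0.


The Fredholm index is defined as ind(T) = dim(ker T) - dim(coker T)
= 4 - 0
= 4

4


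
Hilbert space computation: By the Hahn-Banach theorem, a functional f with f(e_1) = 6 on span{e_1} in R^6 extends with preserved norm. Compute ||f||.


The norm of f is given by ||f|| = sup_{||x||=1} |f(x)|.
On span{e_1}, ||e_1|| = 1, so ||f|| = |f(e_1)| / ||e_1||
= |6| / 1 = 6.0000

6.0000


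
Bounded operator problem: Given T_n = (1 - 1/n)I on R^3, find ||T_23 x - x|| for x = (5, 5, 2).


T_23 x - x = (1 - 1/23)x - x = -x/23
||x|| = sqrt(54) = 7.3485
||T_23 x - x|| = ||x||/23 = 7.3485/23 = 0.3195

0.3195


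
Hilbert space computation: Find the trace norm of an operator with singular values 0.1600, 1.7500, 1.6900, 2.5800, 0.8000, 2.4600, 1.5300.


The nuclear norm is the sum of all singular values.
||T||_1 = 0.1600 + 1.7500 + 1.6900 + 2.5800 + 0.8000 + 2.4600 + 1.5300
= 10.9700

10.9700


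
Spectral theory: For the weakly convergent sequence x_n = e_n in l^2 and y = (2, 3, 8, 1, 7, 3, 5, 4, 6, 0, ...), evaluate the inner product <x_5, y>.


x_5 = e_5 is the standard basis vector with 1 in position 5.
<x_5, y> = y_5 = 7
As n -> infinity, <x_n, y> -> 0, confirming weak convergence of (x_n) to 0.

7


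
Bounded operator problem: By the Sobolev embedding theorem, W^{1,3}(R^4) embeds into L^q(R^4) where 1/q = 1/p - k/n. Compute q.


Using the Sobolev embedding formula: 1/q = 1/p - k/n
1/q = 1/3 - 1/4 = 1/12
q = 1/(1/12) = 12

12.0000


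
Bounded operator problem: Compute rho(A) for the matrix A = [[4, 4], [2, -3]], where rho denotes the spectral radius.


For a 2x2 matrix, eigenvalues satisfy lambda^2 - (trace)*lambda + det = 0
trace = 4 + -3 = 1
det = 4*-3 - 4*2 = -20
discriminant = 1^2 - 4*(-20) = 81
spectral radius = max |eigenvalue| = 5.0000

5.0000


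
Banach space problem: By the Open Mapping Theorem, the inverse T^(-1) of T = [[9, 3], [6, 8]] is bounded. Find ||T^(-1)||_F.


det(T) = 9*8 - 3*6 = 54
T^(-1) = (1/54) * [[8, -3], [-6, 9]] = [[0.1481, -0.0556], [-0.1111, 0.1667]]
||T^(-1)||_F^2 = 0.1481^2 + (-0.0556)^2 + (-0.1111)^2 + 0.1667^2 = 0.0652
||T^(-1)||_F = sqrt(0.0652) = 0.2553

0.2553


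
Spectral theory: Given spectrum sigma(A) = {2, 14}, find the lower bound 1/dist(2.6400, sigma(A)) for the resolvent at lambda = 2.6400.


dist(2.6400, {2, 14}) = min(|2.6400 - 2|, |2.6400 - 14|)
= min(0.6400, 11.3600) = 0.6400
Resolvent bound = 1/0.6400 = 1.5625

1.5625


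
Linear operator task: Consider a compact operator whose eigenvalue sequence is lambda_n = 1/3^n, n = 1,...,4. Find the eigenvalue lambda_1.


The eigenvalue formula gives lambda_1 = 1/3^1
= 1/3
= 0.3333

0.3333


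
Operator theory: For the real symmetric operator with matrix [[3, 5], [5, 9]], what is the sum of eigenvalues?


For a self-adjoint (symmetric) matrix, the eigenvalues are real.
The sum of eigenvalues equals the trace of the matrix.
trace = 3 + 9 = 12

12


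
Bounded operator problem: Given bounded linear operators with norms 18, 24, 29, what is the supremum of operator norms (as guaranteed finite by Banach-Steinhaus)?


By the Uniform Boundedness Principle, the supremum of norms is finite.
sup_k ||T_k|| = max(18, 24, 29) = 29

29


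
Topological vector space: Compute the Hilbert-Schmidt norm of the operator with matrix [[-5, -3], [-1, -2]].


The Hilbert-Schmidt norm is sqrt(sum of squares of all entries).
Sum of squares = (-5)^2 + (-3)^2 + (-1)^2 + (-2)^2
= 25 + 9 + 1 + 4 = 39
||T||_HS = sqrt(39) = 6.2450

6.2450


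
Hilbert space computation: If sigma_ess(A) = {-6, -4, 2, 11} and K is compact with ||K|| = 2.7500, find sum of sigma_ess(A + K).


By Weyl's theorem, the essential spectrum is invariant under compact perturbations.
sigma_ess(A + K) = sigma_ess(A) = {-6, -4, 2, 11}
Sum = -6 + -4 + 2 + 11 = 3

3


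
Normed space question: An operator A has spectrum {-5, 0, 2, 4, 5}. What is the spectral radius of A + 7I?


Spectrum of A + 7I = {2, 7, 9, 11, 12}
Spectral radius = max |lambda| over the shifted spectrum
= max(2, 7, 9, 11, 12) = 12

12


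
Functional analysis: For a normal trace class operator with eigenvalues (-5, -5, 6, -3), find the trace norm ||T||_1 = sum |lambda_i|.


For a normal operator, singular values equal |eigenvalues|.
Trace norm = sum |lambda_i| = 5 + 5 + 6 + 3
= 19

19


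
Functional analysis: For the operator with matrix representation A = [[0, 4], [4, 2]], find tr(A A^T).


trace(A * A^T) = sum of squares of all entries
= 0^2 + 4^2 + 4^2 + 2^2
= 0 + 16 + 16 + 4
= 36

36


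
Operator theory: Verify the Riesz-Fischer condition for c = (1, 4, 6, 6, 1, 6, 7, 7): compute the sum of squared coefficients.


sum |c_n|^2 = 1^2 + 4^2 + 6^2 + 6^2 + 1^2 + 6^2 + 7^2 + 7^2
= 1 + 16 + 36 + 36 + 1 + 36 + 49 + 49
= 224

224


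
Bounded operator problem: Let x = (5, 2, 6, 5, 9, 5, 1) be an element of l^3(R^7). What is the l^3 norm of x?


The l^3 norm = (sum |x_i|^3)^(1/3)
Sum of 3th powers = 125 + 8 + 216 + 125 + 729 + 125 + 1 = 1329
||x||_3 = (1329)^(1/3) = 10.9945

10.9945


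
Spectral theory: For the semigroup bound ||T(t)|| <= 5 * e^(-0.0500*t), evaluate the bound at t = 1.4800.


||T(1.4800)|| <= 5 * exp(-0.0500 * 1.4800)
= 5 * exp(-0.0740)
= 5 * 0.9287
= 4.6434

4.6434


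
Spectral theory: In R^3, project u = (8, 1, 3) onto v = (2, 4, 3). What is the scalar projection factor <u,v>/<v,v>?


Computing <u,v> = 8*2 + 1*4 + 3*3 = 29
Computing <v,v> = 2^2 + 4^2 + 3^2 = 29
Projection coefficient = 29/29 = 1.0000

1.0000


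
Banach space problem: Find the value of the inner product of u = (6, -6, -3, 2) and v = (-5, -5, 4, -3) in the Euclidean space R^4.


Computing the standard inner product <u, v> = sum u_i * v_i
= 6*-5 + -6*-5 + -3*4 + 2*-3
= -30 + 30 + -12 + -6
= -18

-18


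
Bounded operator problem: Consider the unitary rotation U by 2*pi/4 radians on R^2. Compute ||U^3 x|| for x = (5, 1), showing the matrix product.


U is a rotation by theta = 2*pi/4
U^3 = rotation by 3*theta = 6*pi/4
cos(6*pi/4) = 0.0000, sin(6*pi/4) = -1.0000
U^3 x = (0.0000 * 5 - -1.0000 * 1, -1.0000 * 5 + 0.0000 * 1)
= (1.0000, -5.0000)
||U^3 x|| = sqrt(1.0000^2 + (-5.0000)^2) = sqrt(26.0000) = 5.0990

5.0990


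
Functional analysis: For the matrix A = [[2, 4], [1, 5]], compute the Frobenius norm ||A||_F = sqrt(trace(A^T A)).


||A||_F^2 = sum a_ij^2
= 2^2 + 4^2 + 1^2 + 5^2
= 4 + 16 + 1 + 25 = 46
||A||_F = sqrt(46) = 6.7823

6.7823


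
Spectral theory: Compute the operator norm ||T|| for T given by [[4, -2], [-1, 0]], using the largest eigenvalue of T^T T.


A^T A = [[17, -8], [-8, 4]]
trace(A^T A) = 21, det(A^T A) = 4
discriminant = 21^2 - 4*4 = 425
Largest eigenvalue of A^T A = (trace + sqrt(disc))/2 = 20.8078
||T|| = sqrt(20.8078) = 4.5616

4.5616


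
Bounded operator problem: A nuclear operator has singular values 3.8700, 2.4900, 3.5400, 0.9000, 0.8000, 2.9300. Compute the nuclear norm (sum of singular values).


The nuclear norm is the sum of all singular values.
||T||_1 = 3.8700 + 2.4900 + 3.5400 + 0.9000 + 0.8000 + 2.9300
= 14.5300

14.5300


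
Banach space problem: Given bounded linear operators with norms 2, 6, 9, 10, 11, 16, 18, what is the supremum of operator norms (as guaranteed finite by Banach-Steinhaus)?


By the Uniform Boundedness Principle, the supremum of norms is finite.
sup_k ||T_k|| = max(2, 6, 9, 10, 11, 16, 18) = 18

18


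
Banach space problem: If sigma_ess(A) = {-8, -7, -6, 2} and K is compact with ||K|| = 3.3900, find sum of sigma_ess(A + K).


By Weyl's theorem, the essential spectrum is invariant under compact perturbations.
sigma_ess(A + K) = sigma_ess(A) = {-8, -7, -6, 2}
Sum = -8 + -7 + -6 + 2 = -19

-19
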